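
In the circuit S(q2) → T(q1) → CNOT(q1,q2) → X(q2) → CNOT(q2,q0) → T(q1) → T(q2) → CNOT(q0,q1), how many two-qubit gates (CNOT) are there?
3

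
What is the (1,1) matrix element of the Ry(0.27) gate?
0.9909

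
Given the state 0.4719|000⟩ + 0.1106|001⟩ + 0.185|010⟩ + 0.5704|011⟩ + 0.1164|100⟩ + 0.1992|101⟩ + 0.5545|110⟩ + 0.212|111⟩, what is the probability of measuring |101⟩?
0.03968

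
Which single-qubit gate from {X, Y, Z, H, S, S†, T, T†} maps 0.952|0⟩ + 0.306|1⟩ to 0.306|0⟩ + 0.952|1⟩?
X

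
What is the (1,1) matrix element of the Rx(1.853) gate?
0.6006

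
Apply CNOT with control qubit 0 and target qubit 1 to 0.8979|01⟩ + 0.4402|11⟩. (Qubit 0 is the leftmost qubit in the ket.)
0.8979|01⟩ + 0.4402|10⟩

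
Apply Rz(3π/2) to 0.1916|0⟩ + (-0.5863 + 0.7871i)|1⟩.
(-0.1355 - 0.1355i)|0⟩ + (-0.142 - 0.9711i)|1⟩

Rz(3π/2) = [[e^(−iθ/2), 0], [0, e^(iθ/2)]] with e^(±iθ/2) = cos(θ/2) ± i·sin(θ/2); θ = 3π/2, cos(θ/2) ≈ -0.707107, sin(θ/2) ≈ 0.707107.
With a = amp(|0⟩) = 0.1916 and b = amp(|1⟩) = (-0.5863 + 0.7871i):
new amp(|0⟩) = (-0.707107 - 0.707107i)·a = (-0.1355 - 0.1355i)
new amp(|1⟩) = (-0.707107 + 0.707107i)·b = (-0.142 - 0.9711i)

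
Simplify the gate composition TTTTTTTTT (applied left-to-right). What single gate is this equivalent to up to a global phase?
T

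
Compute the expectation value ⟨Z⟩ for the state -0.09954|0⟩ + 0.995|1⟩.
-0.9801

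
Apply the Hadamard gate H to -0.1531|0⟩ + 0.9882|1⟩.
0.5905|0⟩ - 0.807|1⟩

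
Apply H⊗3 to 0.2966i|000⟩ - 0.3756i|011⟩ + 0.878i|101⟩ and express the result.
0.2825i|000⟩ - 0.07276i|001⟩ + 0.5481i|010⟩ - 0.3384i|011⟩ - 0.3384i|100⟩ + 0.5481i|101⟩ - 0.07276i|110⟩ + 0.2825i|111⟩

H⊗3 gives amp(|y⟩) = (1/2√2) Σ_x (−1)^(x·y) amp(|x⟩), where x·y is the number of positions in which both x and y have a 1.
|000⟩: (0.2966i - 0.3756i + 0.878i)/(2√2) = 0.2825i
|001⟩: (0.2966i + 0.3756i - 0.878i)/(2√2) = -0.07276i
|010⟩: (0.2966i + 0.3756i + 0.878i)/(2√2) = 0.5481i
|011⟩: (0.2966i - 0.3756i - 0.878i)/(2√2) = -0.3384i
|100⟩: (0.2966i - 0.3756i - 0.878i)/(2√2) = -0.3384i
|101⟩: (0.2966i + 0.3756i + 0.878i)/(2√2) = 0.5481i
|110⟩: (0.2966i + 0.3756i - 0.878i)/(2√2) = -0.07276i
|111⟩: (0.2966i - 0.3756i + 0.878i)/(2√2) = 0.2825i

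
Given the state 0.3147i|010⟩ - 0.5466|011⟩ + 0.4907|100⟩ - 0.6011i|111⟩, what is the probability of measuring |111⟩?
0.3613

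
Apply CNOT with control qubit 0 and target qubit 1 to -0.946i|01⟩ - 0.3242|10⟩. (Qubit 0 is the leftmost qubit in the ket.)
-0.946i|01⟩ - 0.3242|11⟩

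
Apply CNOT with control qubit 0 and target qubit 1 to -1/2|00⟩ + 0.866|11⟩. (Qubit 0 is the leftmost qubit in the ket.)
-1/2|00⟩ + 0.866|10⟩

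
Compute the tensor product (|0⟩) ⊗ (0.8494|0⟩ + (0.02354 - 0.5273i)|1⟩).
0.8494|00⟩ + (0.02354 - 0.5273i)|01⟩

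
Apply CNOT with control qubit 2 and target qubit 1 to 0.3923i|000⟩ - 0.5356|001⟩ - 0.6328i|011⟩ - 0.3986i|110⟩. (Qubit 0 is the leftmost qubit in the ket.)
0.3923i|000⟩ - 0.6328i|001⟩ - 0.5356|011⟩ - 0.3986i|110⟩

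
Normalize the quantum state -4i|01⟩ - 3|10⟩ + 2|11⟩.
-0.7428i|01⟩ - 0.5571|10⟩ + 0.3714|11⟩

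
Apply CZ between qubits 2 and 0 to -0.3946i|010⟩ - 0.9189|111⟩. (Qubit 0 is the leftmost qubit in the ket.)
-0.3946i|010⟩ + 0.9189|111⟩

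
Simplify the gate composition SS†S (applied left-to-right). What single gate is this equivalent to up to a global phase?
S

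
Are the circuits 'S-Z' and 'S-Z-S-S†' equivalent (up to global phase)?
Yes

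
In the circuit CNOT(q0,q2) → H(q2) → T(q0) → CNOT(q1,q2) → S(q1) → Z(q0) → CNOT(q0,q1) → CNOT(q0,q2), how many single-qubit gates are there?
4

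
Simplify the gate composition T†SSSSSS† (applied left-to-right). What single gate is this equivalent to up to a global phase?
T†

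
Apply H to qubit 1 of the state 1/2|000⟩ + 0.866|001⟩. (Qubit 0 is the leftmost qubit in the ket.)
1/√8|000⟩ + 0.6124|001⟩ + 1/√8|010⟩ + 0.6124|011⟩

H on qubit 1 mixes each pair of kets that differ only in qubit 1: amplitudes (a, b) of (|…0…⟩, |…1…⟩) become ((a + b)/√2, (a − b)/√2). Kets absent from the input have amplitude 0.
(|000⟩, |010⟩): (a, b) = (1/2, 0) → (1/√8, 1/√8)
(|001⟩, |011⟩): (a, b) = (0.866, 0) → (0.6124, 0.6124)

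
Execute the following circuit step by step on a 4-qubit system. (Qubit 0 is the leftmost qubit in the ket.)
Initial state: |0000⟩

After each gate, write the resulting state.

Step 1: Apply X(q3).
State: |0001⟩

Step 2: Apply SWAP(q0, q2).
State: |0001⟩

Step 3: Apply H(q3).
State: 1/√2|0000⟩ - 1/√2|0001⟩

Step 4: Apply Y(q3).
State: (1/√2)i|0000⟩ + (1/√2)i|0001⟩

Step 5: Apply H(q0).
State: (1/2)i|0000⟩ + (1/2)i|0001⟩ + (1/2)i|1000⟩ + (1/2)i|1001⟩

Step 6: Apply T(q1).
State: (1/2)i|0000⟩ + (1/2)i|0001⟩ + (1/2)i|1000⟩ + (1/2)i|1001⟩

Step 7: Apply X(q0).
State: (1/2)i|0000⟩ + (1/2)i|0001⟩ + (1/2)i|1000⟩ + (1/2)i|1001⟩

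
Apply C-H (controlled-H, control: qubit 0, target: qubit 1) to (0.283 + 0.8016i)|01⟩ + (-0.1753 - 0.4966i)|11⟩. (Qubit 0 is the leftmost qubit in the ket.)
(0.283 + 0.8016i)|01⟩ + (-0.124 - 0.3511i)|10⟩ + (0.124 + 0.3511i)|11⟩

C-H leaves the control-|0⟩ kets |00⟩, |01⟩ unchanged and applies H to qubit 1 on the control-|1⟩ pair (|10⟩, |11⟩).
H = [[1/√2, 1/√2], [1/√2, -1/√2]].
With a = amp(|10⟩) = 0 and b = amp(|11⟩) = (-0.1753 - 0.4966i):
new amp(|10⟩) = (1/√2)·a + (1/√2)·b = (-0.124 - 0.3511i)
new amp(|11⟩) = (1/√2)·a + (-1/√2)·b = (0.124 + 0.3511i)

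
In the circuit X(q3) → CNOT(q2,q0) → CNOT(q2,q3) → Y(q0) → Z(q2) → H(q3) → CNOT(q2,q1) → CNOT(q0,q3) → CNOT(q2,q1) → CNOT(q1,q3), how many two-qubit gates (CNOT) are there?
6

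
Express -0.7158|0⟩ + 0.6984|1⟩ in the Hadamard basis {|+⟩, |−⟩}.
-0.0123|+⟩ - |−⟩

With |ψ⟩ = α|0⟩ + β|1⟩, the Hadamard-basis coefficients are ⟨+|ψ⟩ = (α + β)/√2 and ⟨−|ψ⟩ = (α − β)/√2.
Here α = -0.7158, β = 0.6984: (α + β)/√2 = -0.0123, (α − β)/√2 = -1.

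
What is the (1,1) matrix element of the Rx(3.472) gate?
-0.1645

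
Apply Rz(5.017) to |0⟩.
(-0.8062 - 0.5916i)|0⟩

Rz(5.017) = [[e^(−iθ/2), 0], [0, e^(iθ/2)]] with e^(±iθ/2) = cos(θ/2) ± i·sin(θ/2); θ = 5.017, cos(θ/2) ≈ -0.806202, sin(θ/2) ≈ 0.591641.
With a = amp(|0⟩) = 1 and b = amp(|1⟩) = 0:
new amp(|0⟩) = (-0.806202 - 0.591641i)·a = (-0.8062 - 0.5916i)
new amp(|1⟩) = (-0.806202 + 0.591641i)·b = 0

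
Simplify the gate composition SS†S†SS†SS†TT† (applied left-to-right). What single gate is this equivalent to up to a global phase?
S†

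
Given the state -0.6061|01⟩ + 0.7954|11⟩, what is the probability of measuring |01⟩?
0.3674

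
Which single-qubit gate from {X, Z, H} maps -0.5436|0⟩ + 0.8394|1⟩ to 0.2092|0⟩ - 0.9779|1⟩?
H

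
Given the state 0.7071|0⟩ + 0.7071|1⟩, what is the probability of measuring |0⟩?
0.5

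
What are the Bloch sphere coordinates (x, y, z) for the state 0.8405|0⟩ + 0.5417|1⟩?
(0.9106, 0, 0.413)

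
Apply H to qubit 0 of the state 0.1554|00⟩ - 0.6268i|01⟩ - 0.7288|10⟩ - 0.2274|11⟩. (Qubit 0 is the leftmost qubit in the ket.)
-0.4055|00⟩ + (-0.1608 - 0.4432i)|01⟩ + 0.6252|10⟩ + (0.1608 - 0.4432i)|11⟩

H on qubit 0 mixes each pair of kets that differ only in qubit 0: amplitudes (a, b) of (|…0…⟩, |…1…⟩) become ((a + b)/√2, (a − b)/√2). Kets absent from the input have amplitude 0.
(|00⟩, |10⟩): (a, b) = (0.1554, -0.7288) → (-0.4055, 0.6252)
(|01⟩, |11⟩): (a, b) = (-0.6268i, -0.2274) → ((-0.1608 - 0.4432i), (0.1608 - 0.4432i))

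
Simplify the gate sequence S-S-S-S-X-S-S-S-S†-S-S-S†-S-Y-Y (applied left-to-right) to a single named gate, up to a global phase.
X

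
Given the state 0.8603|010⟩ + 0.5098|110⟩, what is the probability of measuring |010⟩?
0.7401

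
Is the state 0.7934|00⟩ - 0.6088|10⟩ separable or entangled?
Separable

Writing the state as a|00⟩ + b|01⟩ + c|10⟩ + d|11⟩, it is a product state iff ad − bc = 0.
Here (a, b, c, d) = (0.7934, 0, -0.6088, 0): ad − bc = (0.7934)(0) − (0)(-0.6088) = 0, so the state is separable.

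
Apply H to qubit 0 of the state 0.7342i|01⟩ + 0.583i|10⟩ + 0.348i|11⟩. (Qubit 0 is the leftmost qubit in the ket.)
0.4122i|00⟩ + 0.7652i|01⟩ - 0.4122i|10⟩ + 0.2731i|11⟩

H on qubit 0 mixes each pair of kets that differ only in qubit 0: amplitudes (a, b) of (|…0…⟩, |…1…⟩) become ((a + b)/√2, (a − b)/√2). Kets absent from the input have amplitude 0.
(|00⟩, |10⟩): (a, b) = (0, 0.583i) → (0.4122i, -0.4122i)
(|01⟩, |11⟩): (a, b) = (0.7342i, 0.348i) → (0.7652i, 0.2731i)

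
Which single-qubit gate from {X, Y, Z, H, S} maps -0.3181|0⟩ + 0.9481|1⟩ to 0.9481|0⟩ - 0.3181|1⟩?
X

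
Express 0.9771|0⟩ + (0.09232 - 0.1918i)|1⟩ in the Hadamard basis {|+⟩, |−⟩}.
(0.7562 - 0.1356i)|+⟩ + (0.6256 + 0.1356i)|−⟩

With |ψ⟩ = α|0⟩ + β|1⟩, the Hadamard-basis coefficients are ⟨+|ψ⟩ = (α + β)/√2 and ⟨−|ψ⟩ = (α − β)/√2.
Here α = 0.9771, β = (0.09232 - 0.1918i): (α + β)/√2 = (0.7562 - 0.1356i), (α − β)/√2 = (0.6256 + 0.1356i).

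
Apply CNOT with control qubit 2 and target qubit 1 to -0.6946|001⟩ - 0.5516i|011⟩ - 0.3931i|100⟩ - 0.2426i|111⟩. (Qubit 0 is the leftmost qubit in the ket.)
-0.5516i|001⟩ - 0.6946|011⟩ - 0.3931i|100⟩ - 0.2426i|101⟩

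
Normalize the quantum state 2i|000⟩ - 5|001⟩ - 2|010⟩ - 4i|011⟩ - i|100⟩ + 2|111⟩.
0.2722i|000⟩ - 0.6804|001⟩ - 0.2722|010⟩ - 0.5443i|011⟩ - 0.1361i|100⟩ + 0.2722|111⟩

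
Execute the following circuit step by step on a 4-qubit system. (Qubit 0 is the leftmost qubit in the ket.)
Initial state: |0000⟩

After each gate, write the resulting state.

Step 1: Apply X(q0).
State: |1000⟩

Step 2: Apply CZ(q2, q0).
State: |1000⟩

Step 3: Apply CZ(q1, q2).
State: |1000⟩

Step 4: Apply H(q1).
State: 1/√2|1000⟩ + 1/√2|1100⟩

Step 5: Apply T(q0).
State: (1/2 + (1/2)i)|1000⟩ + (1/2 + (1/2)i)|1100⟩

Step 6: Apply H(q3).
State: (1/√8 + (1/√8)i)|1000⟩ + (1/√8 + (1/√8)i)|1001⟩ + (1/√8 + (1/√8)i)|1100⟩ + (1/√8 + (1/√8)i)|1101⟩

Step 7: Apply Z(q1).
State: (1/√8 + (1/√8)i)|1000⟩ + (1/√8 + (1/√8)i)|1001⟩ + (-1/√8 - (1/√8)i)|1100⟩ + (-1/√8 - (1/√8)i)|1101⟩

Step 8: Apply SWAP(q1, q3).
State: (1/√8 + (1/√8)i)|1000⟩ + (-1/√8 - (1/√8)i)|1001⟩ + (1/√8 + (1/√8)i)|1100⟩ + (-1/√8 - (1/√8)i)|1101⟩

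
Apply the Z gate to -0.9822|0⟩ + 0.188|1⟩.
-0.9822|0⟩ - 0.188|1⟩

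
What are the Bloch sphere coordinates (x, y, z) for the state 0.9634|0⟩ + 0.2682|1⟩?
(0.5168, 0, 0.8562)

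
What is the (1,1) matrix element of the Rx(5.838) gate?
-0.9753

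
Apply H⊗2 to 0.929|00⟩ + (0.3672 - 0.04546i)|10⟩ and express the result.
(0.6481 - 0.02273i)|00⟩ + (0.6481 - 0.02273i)|01⟩ + (0.2809 + 0.02273i)|10⟩ + (0.2809 + 0.02273i)|11⟩

H⊗2 gives amp(|y⟩) = (1/2) Σ_x (−1)^(x·y) amp(|x⟩), where x·y is the number of positions in which both x and y have a 1.
|00⟩: (0.929 + (0.3672 - 0.04546i))/2 = (0.6481 - 0.02273i)
|01⟩: (0.929 + (0.3672 - 0.04546i))/2 = (0.6481 - 0.02273i)
|10⟩: (0.929 - (0.3672 - 0.04546i))/2 = (0.2809 + 0.02273i)
|11⟩: (0.929 - (0.3672 - 0.04546i))/2 = (0.2809 + 0.02273i)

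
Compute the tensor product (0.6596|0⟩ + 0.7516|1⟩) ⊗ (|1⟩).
0.6596|01⟩ + 0.7516|11⟩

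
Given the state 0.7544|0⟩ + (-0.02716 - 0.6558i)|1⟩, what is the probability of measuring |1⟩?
0.4308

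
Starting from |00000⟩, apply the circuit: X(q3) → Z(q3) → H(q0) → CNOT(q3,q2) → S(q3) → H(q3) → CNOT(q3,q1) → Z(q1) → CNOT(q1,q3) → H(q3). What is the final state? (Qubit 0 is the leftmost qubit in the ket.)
-(1/√8)i|00100⟩ - (1/√8)i|00110⟩ - (1/√8)i|01100⟩ - (1/√8)i|01110⟩ - (1/√8)i|10100⟩ - (1/√8)i|10110⟩ - (1/√8)i|11100⟩ - (1/√8)i|11110⟩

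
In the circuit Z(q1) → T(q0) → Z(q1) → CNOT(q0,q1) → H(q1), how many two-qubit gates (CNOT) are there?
1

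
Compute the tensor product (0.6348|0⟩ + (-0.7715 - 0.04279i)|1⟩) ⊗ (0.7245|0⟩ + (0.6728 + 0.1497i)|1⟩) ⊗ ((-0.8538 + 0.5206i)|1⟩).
(-0.3927 + 0.2394i)|001⟩ + (-0.4141 + 0.1412i)|011⟩ + (0.4934 - 0.2645i)|101⟩ + (0.5128 - 0.1437i)|111⟩

amp(|b₁b₂…⟩) = product of the factor amplitudes for bits b₁, b₂, …; only kets whose every factor amplitude is nonzero survive.
|001⟩: (0.6348)(0.7245)(-0.8538 + 0.5206i) = (-0.3927 + 0.2394i)
|011⟩: (0.6348)(0.6728 + 0.1497i)(-0.8538 + 0.5206i) = (-0.4141 + 0.1412i)
|101⟩: (-0.7715 - 0.04279i)(0.7245)(-0.8538 + 0.5206i) = (0.4934 - 0.2645i)
|111⟩: (-0.7715 - 0.04279i)(0.6728 + 0.1497i)(-0.8538 + 0.5206i) = (0.5128 - 0.1437i)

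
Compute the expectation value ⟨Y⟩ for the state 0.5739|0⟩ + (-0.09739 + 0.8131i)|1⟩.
0.9333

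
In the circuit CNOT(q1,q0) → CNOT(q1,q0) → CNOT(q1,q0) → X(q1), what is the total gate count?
4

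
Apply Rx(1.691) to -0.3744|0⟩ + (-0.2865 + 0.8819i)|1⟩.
(0.4116 + 0.2144i)|0⟩ + (-0.1901 + 0.8652i)|1⟩

Rx(1.691) = [[cos(θ/2), −i·sin(θ/2)], [−i·sin(θ/2), cos(θ/2)]]; θ = 1.691, cos(θ/2) ≈ 0.663357, sin(θ/2) ≈ 0.748303.
With a = amp(|0⟩) = -0.3744 and b = amp(|1⟩) = (-0.2865 + 0.8819i):
new amp(|0⟩) = (0.663357)·a + (-0.748303i)·b = (0.4116 + 0.2144i)
new amp(|1⟩) = (-0.748303i)·a + (0.663357)·b = (-0.1901 + 0.8652i)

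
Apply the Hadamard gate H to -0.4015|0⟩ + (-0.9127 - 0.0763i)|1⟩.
(-0.9293 - 0.05395i)|0⟩ + (0.3615 + 0.05395i)|1⟩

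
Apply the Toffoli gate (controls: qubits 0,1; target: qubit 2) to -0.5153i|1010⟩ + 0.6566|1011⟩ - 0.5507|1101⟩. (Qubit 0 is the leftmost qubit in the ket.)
-0.5153i|1010⟩ + 0.6566|1011⟩ - 0.5507|1111⟩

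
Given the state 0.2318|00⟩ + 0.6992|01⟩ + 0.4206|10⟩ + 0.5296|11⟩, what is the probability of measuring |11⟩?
0.2805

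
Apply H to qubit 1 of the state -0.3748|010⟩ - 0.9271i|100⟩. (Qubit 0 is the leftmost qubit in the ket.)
-0.265|000⟩ + 0.265|010⟩ - 0.6556i|100⟩ - 0.6556i|110⟩

H on qubit 1 mixes each pair of kets that differ only in qubit 1: amplitudes (a, b) of (|…0…⟩, |…1…⟩) become ((a + b)/√2, (a − b)/√2). Kets absent from the input have amplitude 0.
(|000⟩, |010⟩): (a, b) = (0, -0.3748) → (-0.265, 0.265)
(|100⟩, |110⟩): (a, b) = (-0.9271i, 0) → (-0.6556i, -0.6556i)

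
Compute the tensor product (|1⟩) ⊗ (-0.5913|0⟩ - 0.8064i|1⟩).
-0.5913|10⟩ - 0.8064i|11⟩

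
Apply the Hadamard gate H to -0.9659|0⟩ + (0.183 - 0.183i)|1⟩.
(-0.5536 - 0.1294i)|0⟩ + (-0.8124 + 0.1294i)|1⟩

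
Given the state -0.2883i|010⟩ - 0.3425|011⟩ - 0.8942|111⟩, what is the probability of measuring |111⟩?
0.7996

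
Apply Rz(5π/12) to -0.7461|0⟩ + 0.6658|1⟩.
(-0.5919 + 0.4542i)|0⟩ + (0.5282 + 0.4053i)|1⟩

Rz(5π/12) = [[e^(−iθ/2), 0], [0, e^(iθ/2)]] with e^(±iθ/2) = cos(θ/2) ± i·sin(θ/2); θ = 5π/12, cos(θ/2) ≈ 0.793353, sin(θ/2) ≈ 0.608761.
With a = amp(|0⟩) = -0.7461 and b = amp(|1⟩) = 0.6658:
new amp(|0⟩) = (0.793353 - 0.608761i)·a = (-0.5919 + 0.4542i)
new amp(|1⟩) = (0.793353 + 0.608761i)·b = (0.5282 + 0.4053i)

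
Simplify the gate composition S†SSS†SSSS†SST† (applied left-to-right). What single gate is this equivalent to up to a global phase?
T†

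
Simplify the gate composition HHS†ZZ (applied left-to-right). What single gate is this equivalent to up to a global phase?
S†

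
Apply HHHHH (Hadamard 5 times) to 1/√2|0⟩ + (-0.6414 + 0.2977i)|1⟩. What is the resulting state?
(0.04646 + 0.2105i)|0⟩ + (0.9535 - 0.2105i)|1⟩

H² = I, so H^5 = H: a single Hadamard. With (a, b) = (1/√2, (-0.6414 + 0.2977i)), H gives ((a + b)/√2, (a − b)/√2) = ((0.04646 + 0.2105i), (0.9535 - 0.2105i)).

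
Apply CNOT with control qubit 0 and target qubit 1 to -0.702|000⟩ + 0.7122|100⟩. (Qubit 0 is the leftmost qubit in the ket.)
-0.702|000⟩ + 0.7122|110⟩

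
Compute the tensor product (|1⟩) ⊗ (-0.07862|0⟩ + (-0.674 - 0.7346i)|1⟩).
-0.07862|10⟩ + (-0.674 - 0.7346i)|11⟩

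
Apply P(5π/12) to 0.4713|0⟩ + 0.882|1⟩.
0.4713|0⟩ + (0.2283 + 0.8519i)|1⟩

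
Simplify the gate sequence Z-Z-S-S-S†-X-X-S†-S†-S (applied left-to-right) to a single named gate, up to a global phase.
I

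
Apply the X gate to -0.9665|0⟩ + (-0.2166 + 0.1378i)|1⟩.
(-0.2166 + 0.1378i)|0⟩ - 0.9665|1⟩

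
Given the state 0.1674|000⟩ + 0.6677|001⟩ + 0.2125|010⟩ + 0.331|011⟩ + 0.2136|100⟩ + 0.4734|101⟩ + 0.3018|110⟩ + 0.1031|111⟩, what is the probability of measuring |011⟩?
0.1096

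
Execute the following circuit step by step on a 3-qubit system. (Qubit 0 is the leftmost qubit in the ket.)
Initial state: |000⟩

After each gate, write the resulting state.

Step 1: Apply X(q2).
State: |001⟩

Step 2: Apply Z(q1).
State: |001⟩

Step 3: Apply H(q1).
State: 1/√2|001⟩ + 1/√2|011⟩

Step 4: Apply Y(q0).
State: (1/√2)i|101⟩ + (1/√2)i|111⟩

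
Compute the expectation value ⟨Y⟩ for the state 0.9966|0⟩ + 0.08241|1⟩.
0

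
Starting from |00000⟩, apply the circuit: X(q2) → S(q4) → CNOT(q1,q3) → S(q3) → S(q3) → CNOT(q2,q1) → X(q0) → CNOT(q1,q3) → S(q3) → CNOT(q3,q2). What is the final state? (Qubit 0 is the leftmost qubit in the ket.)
i|11010⟩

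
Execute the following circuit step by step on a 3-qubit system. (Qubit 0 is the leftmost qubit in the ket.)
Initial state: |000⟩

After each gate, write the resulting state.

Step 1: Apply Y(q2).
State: i|001⟩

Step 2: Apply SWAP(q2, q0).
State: i|100⟩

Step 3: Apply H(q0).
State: (1/√2)i|000⟩ - (1/√2)i|100⟩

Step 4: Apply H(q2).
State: (1/2)i|000⟩ + (1/2)i|001⟩ - (1/2)i|100⟩ - (1/2)i|101⟩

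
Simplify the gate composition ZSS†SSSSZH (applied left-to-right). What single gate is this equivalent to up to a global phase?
H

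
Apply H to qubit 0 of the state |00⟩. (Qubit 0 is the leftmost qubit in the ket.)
1/√2|00⟩ + 1/√2|10⟩

H on qubit 0 mixes each pair of kets that differ only in qubit 0: amplitudes (a, b) of (|…0…⟩, |…1…⟩) become ((a + b)/√2, (a − b)/√2). Kets absent from the input have amplitude 0.
(|00⟩, |10⟩): (a, b) = (1, 0) → (1/√2, 1/√2)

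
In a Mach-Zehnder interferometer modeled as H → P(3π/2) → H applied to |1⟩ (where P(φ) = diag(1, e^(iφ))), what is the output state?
(1/2 + (1/2)i)|0⟩ + (1/2 - (1/2)i)|1⟩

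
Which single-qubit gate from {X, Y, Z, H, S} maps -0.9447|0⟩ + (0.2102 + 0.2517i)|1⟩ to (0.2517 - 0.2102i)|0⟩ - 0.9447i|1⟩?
Y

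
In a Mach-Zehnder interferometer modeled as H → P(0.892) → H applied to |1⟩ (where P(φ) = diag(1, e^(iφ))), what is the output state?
(0.1861 - 0.3892i)|0⟩ + (0.8139 + 0.3892i)|1⟩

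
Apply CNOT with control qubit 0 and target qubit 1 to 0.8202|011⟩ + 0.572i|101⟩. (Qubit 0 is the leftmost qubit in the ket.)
0.8202|011⟩ + 0.572i|111⟩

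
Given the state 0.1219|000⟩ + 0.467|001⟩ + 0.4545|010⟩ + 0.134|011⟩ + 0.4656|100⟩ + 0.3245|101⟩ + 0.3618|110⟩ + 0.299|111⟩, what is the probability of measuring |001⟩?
0.2181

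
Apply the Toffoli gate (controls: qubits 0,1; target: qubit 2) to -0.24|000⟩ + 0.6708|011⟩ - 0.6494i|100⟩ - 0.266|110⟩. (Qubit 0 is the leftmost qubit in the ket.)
-0.24|000⟩ + 0.6708|011⟩ - 0.6494i|100⟩ - 0.266|111⟩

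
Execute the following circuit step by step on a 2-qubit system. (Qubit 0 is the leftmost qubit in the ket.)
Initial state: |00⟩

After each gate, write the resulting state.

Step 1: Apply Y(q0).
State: i|10⟩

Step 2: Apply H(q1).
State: (1/√2)i|10⟩ + (1/√2)i|11⟩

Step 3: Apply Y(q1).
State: 1/√2|10⟩ - 1/√2|11⟩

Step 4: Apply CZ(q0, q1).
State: 1/√2|10⟩ + 1/√2|11⟩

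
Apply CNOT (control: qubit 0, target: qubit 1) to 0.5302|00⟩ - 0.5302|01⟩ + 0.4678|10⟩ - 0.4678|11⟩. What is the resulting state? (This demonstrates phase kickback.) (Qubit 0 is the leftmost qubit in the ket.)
0.5302|00⟩ - 0.5302|01⟩ - 0.4678|10⟩ + 0.4678|11⟩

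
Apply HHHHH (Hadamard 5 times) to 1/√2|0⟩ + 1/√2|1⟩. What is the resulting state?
|0⟩

H² = I, so H^5 = H: a single Hadamard. With (a, b) = (1/√2, 1/√2), H gives ((a + b)/√2, (a − b)/√2) = (1, 0).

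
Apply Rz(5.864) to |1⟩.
(-0.9781 + 0.2081i)|1⟩

Rz(5.864) = [[e^(−iθ/2), 0], [0, e^(iθ/2)]] with e^(±iθ/2) = cos(θ/2) ± i·sin(θ/2); θ = 5.864, cos(θ/2) ≈ -0.978116, sin(θ/2) ≈ 0.208061.
With a = amp(|0⟩) = 0 and b = amp(|1⟩) = 1:
new amp(|0⟩) = (-0.978116 - 0.208061i)·a = 0
new amp(|1⟩) = (-0.978116 + 0.208061i)·b = (-0.9781 + 0.2081i)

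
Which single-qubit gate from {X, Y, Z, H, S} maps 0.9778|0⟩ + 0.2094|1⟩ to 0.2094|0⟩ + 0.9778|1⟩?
X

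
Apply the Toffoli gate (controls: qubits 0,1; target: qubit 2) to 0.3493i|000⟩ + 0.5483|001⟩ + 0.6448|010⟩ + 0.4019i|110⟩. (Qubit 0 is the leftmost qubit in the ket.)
0.3493i|000⟩ + 0.5483|001⟩ + 0.6448|010⟩ + 0.4019i|111⟩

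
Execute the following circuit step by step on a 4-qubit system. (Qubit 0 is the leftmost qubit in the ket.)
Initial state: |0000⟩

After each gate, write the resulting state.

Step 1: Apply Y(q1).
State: i|0100⟩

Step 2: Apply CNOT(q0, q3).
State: i|0100⟩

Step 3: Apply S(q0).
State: i|0100⟩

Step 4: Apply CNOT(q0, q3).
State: i|0100⟩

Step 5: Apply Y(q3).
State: -|0101⟩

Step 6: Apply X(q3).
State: -|0100⟩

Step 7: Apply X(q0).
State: -|1100⟩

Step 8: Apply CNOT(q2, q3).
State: -|1100⟩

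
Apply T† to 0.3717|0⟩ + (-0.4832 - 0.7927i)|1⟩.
0.3717|0⟩ + (-0.9022 - 0.2188i)|1⟩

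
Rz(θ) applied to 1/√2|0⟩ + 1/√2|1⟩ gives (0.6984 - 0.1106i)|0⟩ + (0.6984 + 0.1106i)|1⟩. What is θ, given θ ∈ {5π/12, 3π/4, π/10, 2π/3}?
π/10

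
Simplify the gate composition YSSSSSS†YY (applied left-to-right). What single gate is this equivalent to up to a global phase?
Y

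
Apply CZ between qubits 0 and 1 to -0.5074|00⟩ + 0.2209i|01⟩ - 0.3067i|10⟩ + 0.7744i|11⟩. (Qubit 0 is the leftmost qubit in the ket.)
-0.5074|00⟩ + 0.2209i|01⟩ - 0.3067i|10⟩ - 0.7744i|11⟩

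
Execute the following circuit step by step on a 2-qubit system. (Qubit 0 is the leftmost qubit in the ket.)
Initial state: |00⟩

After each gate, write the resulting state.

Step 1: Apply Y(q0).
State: i|10⟩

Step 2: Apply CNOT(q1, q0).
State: i|10⟩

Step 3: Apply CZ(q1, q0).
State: i|10⟩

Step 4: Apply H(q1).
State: (1/√2)i|10⟩ + (1/√2)i|11⟩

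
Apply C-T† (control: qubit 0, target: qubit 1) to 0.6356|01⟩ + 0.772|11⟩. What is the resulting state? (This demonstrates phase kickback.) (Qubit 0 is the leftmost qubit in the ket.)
0.6356|01⟩ + (0.5459 - 0.5459i)|11⟩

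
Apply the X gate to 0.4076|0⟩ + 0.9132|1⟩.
0.9132|0⟩ + 0.4076|1⟩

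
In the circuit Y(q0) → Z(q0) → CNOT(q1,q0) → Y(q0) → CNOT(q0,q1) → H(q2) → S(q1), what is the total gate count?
7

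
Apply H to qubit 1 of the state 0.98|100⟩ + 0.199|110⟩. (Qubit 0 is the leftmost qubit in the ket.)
0.8337|100⟩ + 0.5523|110⟩

H on qubit 1 mixes each pair of kets that differ only in qubit 1: amplitudes (a, b) of (|…0…⟩, |…1…⟩) become ((a + b)/√2, (a − b)/√2). Kets absent from the input have amplitude 0.
(|100⟩, |110⟩): (a, b) = (0.98, 0.199) → (0.8337, 0.5523)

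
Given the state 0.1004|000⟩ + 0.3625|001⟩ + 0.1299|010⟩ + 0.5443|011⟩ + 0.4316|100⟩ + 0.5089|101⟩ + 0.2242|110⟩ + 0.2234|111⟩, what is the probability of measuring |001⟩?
0.1314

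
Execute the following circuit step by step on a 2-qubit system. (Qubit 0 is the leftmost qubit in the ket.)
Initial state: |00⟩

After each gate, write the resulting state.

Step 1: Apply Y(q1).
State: i|01⟩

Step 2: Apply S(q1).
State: -|01⟩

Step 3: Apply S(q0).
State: -|01⟩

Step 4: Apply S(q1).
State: -i|01⟩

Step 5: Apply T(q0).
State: -i|01⟩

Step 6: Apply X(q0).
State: -i|11⟩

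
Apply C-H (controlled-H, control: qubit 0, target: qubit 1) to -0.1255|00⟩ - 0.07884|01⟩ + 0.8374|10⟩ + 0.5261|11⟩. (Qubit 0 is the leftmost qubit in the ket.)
-0.1255|00⟩ - 0.07884|01⟩ + 0.9641|10⟩ + 0.2201|11⟩

C-H leaves the control-|0⟩ kets |00⟩, |01⟩ unchanged and applies H to qubit 1 on the control-|1⟩ pair (|10⟩, |11⟩).
H = [[1/√2, 1/√2], [1/√2, -1/√2]].
With a = amp(|10⟩) = 0.8374 and b = amp(|11⟩) = 0.5261:
new amp(|10⟩) = (1/√2)·a + (1/√2)·b = 0.9641
new amp(|11⟩) = (1/√2)·a + (-1/√2)·b = 0.2201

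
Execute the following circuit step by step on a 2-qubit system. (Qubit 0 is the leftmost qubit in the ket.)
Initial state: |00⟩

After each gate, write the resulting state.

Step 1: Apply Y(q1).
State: i|01⟩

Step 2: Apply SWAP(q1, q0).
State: i|10⟩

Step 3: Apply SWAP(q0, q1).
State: i|01⟩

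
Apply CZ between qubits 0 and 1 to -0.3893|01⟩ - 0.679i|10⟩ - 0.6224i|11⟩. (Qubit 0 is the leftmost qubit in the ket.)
-0.3893|01⟩ - 0.679i|10⟩ + 0.6224i|11⟩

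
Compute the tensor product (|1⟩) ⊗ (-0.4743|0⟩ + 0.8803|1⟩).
-0.4743|10⟩ + 0.8803|11⟩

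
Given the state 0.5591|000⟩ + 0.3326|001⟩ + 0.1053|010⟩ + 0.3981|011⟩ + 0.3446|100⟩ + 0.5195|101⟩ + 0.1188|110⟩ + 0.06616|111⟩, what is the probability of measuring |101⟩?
0.2699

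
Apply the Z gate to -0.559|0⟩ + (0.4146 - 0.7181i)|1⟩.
-0.559|0⟩ + (-0.4146 + 0.7181i)|1⟩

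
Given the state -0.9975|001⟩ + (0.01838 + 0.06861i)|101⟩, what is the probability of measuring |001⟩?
0.995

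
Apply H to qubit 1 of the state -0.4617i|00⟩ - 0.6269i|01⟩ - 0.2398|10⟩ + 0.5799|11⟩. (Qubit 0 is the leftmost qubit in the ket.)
-0.7698i|00⟩ + 0.1168i|01⟩ + 0.2405|10⟩ - 0.5796|11⟩

H on qubit 1 mixes each pair of kets that differ only in qubit 1: amplitudes (a, b) of (|…0…⟩, |…1…⟩) become ((a + b)/√2, (a − b)/√2). Kets absent from the input have amplitude 0.
(|00⟩, |01⟩): (a, b) = (-0.4617i, -0.6269i) → (-0.7698i, 0.1168i)
(|10⟩, |11⟩): (a, b) = (-0.2398, 0.5799) → (0.2405, -0.5796)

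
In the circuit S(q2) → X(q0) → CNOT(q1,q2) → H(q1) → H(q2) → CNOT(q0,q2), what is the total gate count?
6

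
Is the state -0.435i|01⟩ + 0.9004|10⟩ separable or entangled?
Entangled

Writing the state as a|00⟩ + b|01⟩ + c|10⟩ + d|11⟩, it is a product state iff ad − bc = 0.
Here (a, b, c, d) = (0, -0.435i, 0.9004, 0): ad − bc = (0)(0) − (-0.435i)(0.9004) = 0.3917i ≠ 0, so the state is entangled.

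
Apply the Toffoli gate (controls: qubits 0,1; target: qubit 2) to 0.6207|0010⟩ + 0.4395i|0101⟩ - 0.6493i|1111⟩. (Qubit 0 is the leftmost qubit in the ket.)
0.6207|0010⟩ + 0.4395i|0101⟩ - 0.6493i|1101⟩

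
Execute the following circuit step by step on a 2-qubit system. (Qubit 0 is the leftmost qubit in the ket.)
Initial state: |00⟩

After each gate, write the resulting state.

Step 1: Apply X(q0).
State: |10⟩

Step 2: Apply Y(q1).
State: i|11⟩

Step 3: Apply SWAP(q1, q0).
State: i|11⟩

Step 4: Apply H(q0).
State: (1/√2)i|01⟩ - (1/√2)i|11⟩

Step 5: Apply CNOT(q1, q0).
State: -(1/√2)i|01⟩ + (1/√2)i|11⟩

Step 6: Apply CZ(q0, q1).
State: -(1/√2)i|01⟩ - (1/√2)i|11⟩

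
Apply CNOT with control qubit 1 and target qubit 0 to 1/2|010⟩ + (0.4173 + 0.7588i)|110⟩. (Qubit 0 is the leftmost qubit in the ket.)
(0.4173 + 0.7588i)|010⟩ + 1/2|110⟩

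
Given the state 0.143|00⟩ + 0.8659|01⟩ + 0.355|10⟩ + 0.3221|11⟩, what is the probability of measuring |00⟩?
0.02045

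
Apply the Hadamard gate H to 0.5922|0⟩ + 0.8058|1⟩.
0.9885|0⟩ - 0.151|1⟩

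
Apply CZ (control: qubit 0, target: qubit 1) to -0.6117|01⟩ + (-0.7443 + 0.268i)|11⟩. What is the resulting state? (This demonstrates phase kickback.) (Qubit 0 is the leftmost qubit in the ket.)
-0.6117|01⟩ + (0.7443 - 0.268i)|11⟩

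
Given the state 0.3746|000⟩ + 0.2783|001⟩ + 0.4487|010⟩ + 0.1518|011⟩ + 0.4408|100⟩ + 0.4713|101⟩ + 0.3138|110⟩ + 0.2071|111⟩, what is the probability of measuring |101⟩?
0.2221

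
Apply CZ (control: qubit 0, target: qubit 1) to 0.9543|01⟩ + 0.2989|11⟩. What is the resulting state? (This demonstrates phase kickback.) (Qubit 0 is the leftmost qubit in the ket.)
0.9543|01⟩ - 0.2989|11⟩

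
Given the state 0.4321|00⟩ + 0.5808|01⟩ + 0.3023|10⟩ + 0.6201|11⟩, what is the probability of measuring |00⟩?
0.1867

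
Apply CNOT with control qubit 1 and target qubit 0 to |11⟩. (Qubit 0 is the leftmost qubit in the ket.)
|01⟩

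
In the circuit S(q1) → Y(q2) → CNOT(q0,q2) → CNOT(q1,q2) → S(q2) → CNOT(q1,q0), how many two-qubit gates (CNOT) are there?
3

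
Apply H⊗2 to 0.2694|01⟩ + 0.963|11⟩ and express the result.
0.6162|00⟩ - 0.6162|01⟩ - 0.3468|10⟩ + 0.3468|11⟩

H⊗2 gives amp(|y⟩) = (1/2) Σ_x (−1)^(x·y) amp(|x⟩), where x·y is the number of positions in which both x and y have a 1.
|00⟩: (0.2694 + 0.963)/2 = 0.6162
|01⟩: (-0.2694 - 0.963)/2 = -0.6162
|10⟩: (0.2694 - 0.963)/2 = -0.3468
|11⟩: (-0.2694 + 0.963)/2 = 0.3468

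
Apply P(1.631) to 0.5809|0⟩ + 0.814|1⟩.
0.5809|0⟩ + (-0.04898 + 0.8125i)|1⟩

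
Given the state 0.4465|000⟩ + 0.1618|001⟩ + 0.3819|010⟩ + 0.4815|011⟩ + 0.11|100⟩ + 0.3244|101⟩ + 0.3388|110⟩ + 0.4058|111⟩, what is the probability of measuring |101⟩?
0.1052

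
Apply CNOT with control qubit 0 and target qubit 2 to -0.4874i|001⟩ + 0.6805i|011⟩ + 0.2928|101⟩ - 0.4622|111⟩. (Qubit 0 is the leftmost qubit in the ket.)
-0.4874i|001⟩ + 0.6805i|011⟩ + 0.2928|100⟩ - 0.4622|110⟩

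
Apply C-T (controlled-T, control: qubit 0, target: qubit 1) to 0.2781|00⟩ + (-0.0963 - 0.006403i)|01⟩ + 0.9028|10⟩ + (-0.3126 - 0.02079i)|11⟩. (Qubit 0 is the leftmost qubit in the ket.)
0.2781|00⟩ + (-0.0963 - 0.006403i)|01⟩ + 0.9028|10⟩ + (-0.2063 - 0.2357i)|11⟩

C-T leaves the control-|0⟩ kets |00⟩, |01⟩ unchanged and applies T to qubit 1 on the control-|1⟩ pair (|10⟩, |11⟩).
T = [[1, 0], [0, (1/√2 + (1/√2)i)]].
With a = amp(|10⟩) = 0.9028 and b = amp(|11⟩) = (-0.3126 - 0.02079i):
new amp(|10⟩) = (1)·a = 0.9028
new amp(|11⟩) = (1/√2 + (1/√2)i)·b = (-0.2063 - 0.2357i)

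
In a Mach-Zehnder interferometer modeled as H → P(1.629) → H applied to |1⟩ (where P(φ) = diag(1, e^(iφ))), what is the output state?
(0.5291 - 0.4992i)|0⟩ + (0.4709 + 0.4992i)|1⟩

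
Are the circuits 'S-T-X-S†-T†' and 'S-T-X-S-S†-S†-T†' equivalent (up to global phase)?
Yes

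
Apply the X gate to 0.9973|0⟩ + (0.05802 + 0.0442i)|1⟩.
(0.05802 + 0.0442i)|0⟩ + 0.9973|1⟩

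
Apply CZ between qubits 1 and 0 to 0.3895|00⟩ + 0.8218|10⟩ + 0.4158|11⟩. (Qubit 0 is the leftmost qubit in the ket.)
0.3895|00⟩ + 0.8218|10⟩ - 0.4158|11⟩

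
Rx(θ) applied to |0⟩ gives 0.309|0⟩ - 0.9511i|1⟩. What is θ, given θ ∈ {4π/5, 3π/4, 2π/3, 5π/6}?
4π/5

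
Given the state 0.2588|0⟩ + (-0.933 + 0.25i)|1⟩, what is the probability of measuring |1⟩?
0.933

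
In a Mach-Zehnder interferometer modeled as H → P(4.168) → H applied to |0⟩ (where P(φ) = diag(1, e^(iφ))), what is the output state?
(0.2411 - 0.4277i)|0⟩ + (0.7589 + 0.4277i)|1⟩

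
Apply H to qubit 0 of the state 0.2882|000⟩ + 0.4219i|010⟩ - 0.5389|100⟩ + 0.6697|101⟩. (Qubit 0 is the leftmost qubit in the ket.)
-0.1773|000⟩ + 0.4735|001⟩ + 0.2983i|010⟩ + 0.5848|100⟩ - 0.4735|101⟩ + 0.2983i|110⟩

H on qubit 0 mixes each pair of kets that differ only in qubit 0: amplitudes (a, b) of (|…0…⟩, |…1…⟩) become ((a + b)/√2, (a − b)/√2). Kets absent from the input have amplitude 0.
(|000⟩, |100⟩): (a, b) = (0.2882, -0.5389) → (-0.1773, 0.5848)
(|001⟩, |101⟩): (a, b) = (0, 0.6697) → (0.4735, -0.4735)
(|010⟩, |110⟩): (a, b) = (0.4219i, 0) → (0.2983i, 0.2983i)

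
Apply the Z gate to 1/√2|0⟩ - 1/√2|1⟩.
1/√2|0⟩ + 1/√2|1⟩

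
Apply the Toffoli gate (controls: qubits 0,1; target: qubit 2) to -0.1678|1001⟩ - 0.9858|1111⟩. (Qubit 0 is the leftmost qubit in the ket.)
-0.1678|1001⟩ - 0.9858|1101⟩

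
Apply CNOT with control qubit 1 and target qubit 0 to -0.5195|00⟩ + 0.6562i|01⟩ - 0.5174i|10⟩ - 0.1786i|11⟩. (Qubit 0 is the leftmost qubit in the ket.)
-0.5195|00⟩ - 0.1786i|01⟩ - 0.5174i|10⟩ + 0.6562i|11⟩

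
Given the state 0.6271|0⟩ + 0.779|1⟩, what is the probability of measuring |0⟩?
0.3933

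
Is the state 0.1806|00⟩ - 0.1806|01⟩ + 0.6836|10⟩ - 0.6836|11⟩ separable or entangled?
Separable

Writing the state as a|00⟩ + b|01⟩ + c|10⟩ + d|11⟩, it is a product state iff ad − bc = 0.
Here (a, b, c, d) = (0.1806, -0.1806, 0.6836, -0.6836): ad − bc = (0.1806)(-0.6836) − (-0.1806)(0.6836) = 0, so the state is separable.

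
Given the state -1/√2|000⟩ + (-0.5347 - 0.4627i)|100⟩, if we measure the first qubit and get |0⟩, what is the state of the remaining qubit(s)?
-|00⟩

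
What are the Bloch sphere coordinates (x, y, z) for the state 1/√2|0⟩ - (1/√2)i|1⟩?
(0, -1, 0)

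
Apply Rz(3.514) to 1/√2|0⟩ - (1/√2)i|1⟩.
(-0.1309 - 0.6949i)|0⟩ + (0.6949 + 0.1309i)|1⟩

Rz(3.514) = [[e^(−iθ/2), 0], [0, e^(iθ/2)]] with e^(±iθ/2) = cos(θ/2) ± i·sin(θ/2); θ = 3.514, cos(θ/2) ≈ -0.18513, sin(θ/2) ≈ 0.982714.
With a = amp(|0⟩) = 1/√2 and b = amp(|1⟩) = -(1/√2)i:
new amp(|0⟩) = (-0.18513 - 0.982714i)·a = (-0.1309 - 0.6949i)
new amp(|1⟩) = (-0.18513 + 0.982714i)·b = (0.6949 + 0.1309i)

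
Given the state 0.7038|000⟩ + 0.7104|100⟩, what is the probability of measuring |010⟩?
0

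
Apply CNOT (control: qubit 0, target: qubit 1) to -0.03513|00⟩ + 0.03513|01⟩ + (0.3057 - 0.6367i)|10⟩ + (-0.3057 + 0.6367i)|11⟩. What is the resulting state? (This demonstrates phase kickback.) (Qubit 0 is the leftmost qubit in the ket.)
-0.03513|00⟩ + 0.03513|01⟩ + (-0.3057 + 0.6367i)|10⟩ + (0.3057 - 0.6367i)|11⟩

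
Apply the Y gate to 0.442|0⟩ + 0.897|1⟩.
-0.897i|0⟩ + 0.442i|1⟩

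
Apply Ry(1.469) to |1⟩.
-0.6702|0⟩ + 0.7422|1⟩

Ry(1.469) = [[cos(θ/2), −sin(θ/2)], [sin(θ/2), cos(θ/2)]]; θ = 1.469, cos(θ/2) ≈ 0.742166, sin(θ/2) ≈ 0.670216.
With a = amp(|0⟩) = 0 and b = amp(|1⟩) = 1:
new amp(|0⟩) = (0.742166)·a + (-0.670216)·b = -0.6702
new amp(|1⟩) = (0.670216)·a + (0.742166)·b = 0.7422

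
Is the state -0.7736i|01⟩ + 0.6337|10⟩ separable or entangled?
Entangled

Writing the state as a|00⟩ + b|01⟩ + c|10⟩ + d|11⟩, it is a product state iff ad − bc = 0.
Here (a, b, c, d) = (0, -0.7736i, 0.6337, 0): ad − bc = (0)(0) − (-0.7736i)(0.6337) = 0.4902i ≠ 0, so the state is entangled.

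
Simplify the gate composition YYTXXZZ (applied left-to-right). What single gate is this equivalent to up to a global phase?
T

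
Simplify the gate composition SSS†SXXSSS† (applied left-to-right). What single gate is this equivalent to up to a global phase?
S†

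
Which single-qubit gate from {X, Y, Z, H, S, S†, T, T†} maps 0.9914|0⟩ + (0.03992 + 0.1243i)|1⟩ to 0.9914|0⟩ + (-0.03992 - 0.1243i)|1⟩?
Z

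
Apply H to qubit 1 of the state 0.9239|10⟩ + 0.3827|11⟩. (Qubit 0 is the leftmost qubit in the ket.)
0.9239|10⟩ + 0.3827|11⟩

H on qubit 1 mixes each pair of kets that differ only in qubit 1: amplitudes (a, b) of (|…0…⟩, |…1…⟩) become ((a + b)/√2, (a − b)/√2). Kets absent from the input have amplitude 0.
(|10⟩, |11⟩): (a, b) = (0.9239, 0.3827) → (0.9239, 0.3827)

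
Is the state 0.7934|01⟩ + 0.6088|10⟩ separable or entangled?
Entangled

Writing the state as a|00⟩ + b|01⟩ + c|10⟩ + d|11⟩, it is a product state iff ad − bc = 0.
Here (a, b, c, d) = (0, 0.7934, 0.6088, 0): ad − bc = (0)(0) − (0.7934)(0.6088) = -0.483 ≠ 0, so the state is entangled.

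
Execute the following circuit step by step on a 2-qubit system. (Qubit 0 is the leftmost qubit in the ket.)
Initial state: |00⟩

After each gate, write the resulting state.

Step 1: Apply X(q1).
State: |01⟩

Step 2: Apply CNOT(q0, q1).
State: |01⟩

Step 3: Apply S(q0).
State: |01⟩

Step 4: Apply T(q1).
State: (1/√2 + (1/√2)i)|01⟩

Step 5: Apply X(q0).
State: (1/√2 + (1/√2)i)|11⟩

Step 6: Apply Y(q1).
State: (1/√2 - (1/√2)i)|10⟩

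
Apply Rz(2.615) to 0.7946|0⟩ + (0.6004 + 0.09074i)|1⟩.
(0.2068 - 0.7672i)|0⟩ + (0.06865 + 0.6033i)|1⟩

Rz(2.615) = [[e^(−iθ/2), 0], [0, e^(iθ/2)]] with e^(±iθ/2) = cos(θ/2) ± i·sin(θ/2); θ = 2.615, cos(θ/2) ≈ 0.260265, sin(θ/2) ≈ 0.965537.
With a = amp(|0⟩) = 0.7946 and b = amp(|1⟩) = (0.6004 + 0.09074i):
new amp(|0⟩) = (0.260265 - 0.965537i)·a = (0.2068 - 0.7672i)
new amp(|1⟩) = (0.260265 + 0.965537i)·b = (0.06865 + 0.6033i)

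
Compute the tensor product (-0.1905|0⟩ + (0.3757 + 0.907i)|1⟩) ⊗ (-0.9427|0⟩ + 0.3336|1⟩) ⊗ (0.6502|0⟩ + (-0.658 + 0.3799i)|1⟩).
0.1168|000⟩ + (-0.1182 + 0.06822i)|001⟩ - 0.04132|010⟩ + (0.04182 - 0.02414i)|011⟩ + (-0.2303 - 0.5559i)|100⟩ + (0.5579 + 0.4281i)|101⟩ + (0.08149 + 0.1967i)|110⟩ + (-0.1974 - 0.1515i)|111⟩

amp(|b₁b₂…⟩) = product of the factor amplitudes for bits b₁, b₂, …; only kets whose every factor amplitude is nonzero survive.
|000⟩: (-0.1905)(-0.9427)(0.6502) = 0.1168
|001⟩: (-0.1905)(-0.9427)(-0.658 + 0.3799i) = (-0.1182 + 0.06822i)
|010⟩: (-0.1905)(0.3336)(0.6502) = -0.04132
|011⟩: (-0.1905)(0.3336)(-0.658 + 0.3799i) = (0.04182 - 0.02414i)
|100⟩: (0.3757 + 0.907i)(-0.9427)(0.6502) = (-0.2303 - 0.5559i)
|101⟩: (0.3757 + 0.907i)(-0.9427)(-0.658 + 0.3799i) = (0.5579 + 0.4281i)
|110⟩: (0.3757 + 0.907i)(0.3336)(0.6502) = (0.08149 + 0.1967i)
|111⟩: (0.3757 + 0.907i)(0.3336)(-0.658 + 0.3799i) = (-0.1974 - 0.1515i)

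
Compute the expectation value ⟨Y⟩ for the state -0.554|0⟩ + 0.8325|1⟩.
0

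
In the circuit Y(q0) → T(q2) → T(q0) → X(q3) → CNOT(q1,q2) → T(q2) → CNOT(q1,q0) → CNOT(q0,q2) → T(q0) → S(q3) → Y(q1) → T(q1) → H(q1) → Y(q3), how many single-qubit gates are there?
11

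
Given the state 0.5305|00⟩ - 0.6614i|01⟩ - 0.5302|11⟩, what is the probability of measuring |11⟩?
0.2811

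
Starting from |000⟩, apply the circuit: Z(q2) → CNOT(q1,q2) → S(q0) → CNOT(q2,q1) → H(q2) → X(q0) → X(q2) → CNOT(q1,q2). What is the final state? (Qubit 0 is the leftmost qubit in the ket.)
1/√2|100⟩ + 1/√2|101⟩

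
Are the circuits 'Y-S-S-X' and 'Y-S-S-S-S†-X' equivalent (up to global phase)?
Yes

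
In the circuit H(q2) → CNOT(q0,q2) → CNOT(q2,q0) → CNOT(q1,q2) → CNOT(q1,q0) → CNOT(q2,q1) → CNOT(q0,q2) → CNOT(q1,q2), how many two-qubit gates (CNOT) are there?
7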